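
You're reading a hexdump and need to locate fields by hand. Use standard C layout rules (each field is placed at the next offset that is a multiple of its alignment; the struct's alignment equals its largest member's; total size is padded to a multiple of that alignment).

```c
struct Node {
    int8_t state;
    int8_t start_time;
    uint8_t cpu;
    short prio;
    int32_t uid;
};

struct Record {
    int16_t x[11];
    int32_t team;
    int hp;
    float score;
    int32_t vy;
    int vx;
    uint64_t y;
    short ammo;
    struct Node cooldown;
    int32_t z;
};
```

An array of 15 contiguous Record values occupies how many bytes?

Node: 0..1  state  (1B, 1-aligned); 1..2  start_time  (1B, 1-aligned); 2..3  cpu  (1B, 1-aligned); 3..4  -- padding (1B); 4..6  prio  (2B, 2-aligned); 6..8  -- padding (2B); 8..12  uid  (4B, 4-aligned); sizeof = 12, alignof = 4
0..22  x  (22B, 2-aligned)
22..24  -- padding (2B)
24..28  team  (4B, 4-aligned)
28..32  hp  (4B, 4-aligned)
32..36  score  (4B, 4-aligned)
36..40  vy  (4B, 4-aligned)
40..44  vx  (4B, 4-aligned)
44..48  -- padding (4B)
48..56  y  (8B, 8-aligned)
56..58  ammo  (2B, 2-aligned)
58..60  -- padding (2B)
60..72  cooldown  (12B, 4-aligned)
72..76  z  (4B, 4-aligned)
76..80  -- tail padding (4B)
sizeof = 80, alignof = 8
array of 15: 15 × 80 = 1200

1200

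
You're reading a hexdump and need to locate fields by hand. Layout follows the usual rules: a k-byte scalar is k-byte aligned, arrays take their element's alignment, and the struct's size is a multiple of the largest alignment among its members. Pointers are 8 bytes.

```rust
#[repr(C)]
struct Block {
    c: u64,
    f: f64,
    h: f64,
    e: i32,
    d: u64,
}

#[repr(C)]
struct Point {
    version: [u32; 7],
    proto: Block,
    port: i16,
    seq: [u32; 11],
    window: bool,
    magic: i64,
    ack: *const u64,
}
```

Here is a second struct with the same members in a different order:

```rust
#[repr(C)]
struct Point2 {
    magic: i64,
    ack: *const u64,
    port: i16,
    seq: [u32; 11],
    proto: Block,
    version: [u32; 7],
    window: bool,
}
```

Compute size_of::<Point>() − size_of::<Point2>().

Block: 0..8  c  (8B, 8-aligned); 8..16  f  (8B, 8-aligned); 16..24  h  (8B, 8-aligned); 24..28  e  (4B, 4-aligned); 28..32  -- padding (4B); 32..40  d  (8B, 8-aligned); sizeof = 40, alignof = 8
0..28  version  (28B, 4-aligned)
28..32  -- padding (4B)
32..72  proto  (40B, 8-aligned)
72..74  port  (2B, 2-aligned)
74..76  -- padding (2B)
76..120  seq  (44B, 4-aligned)
120..121  window  (1B, 1-aligned)
121..128  -- padding (7B)
128..136  magic  (8B, 8-aligned)
136..144  ack  (8B, 8-aligned)
sizeof = 144, alignof = 8
— Point2 —
0..8  magic  (8B, 8-aligned)
8..16  ack  (8B, 8-aligned)
16..18  port  (2B, 2-aligned)
18..20  -- padding (2B)
20..64  seq  (44B, 4-aligned)
64..104  proto  (40B, 8-aligned)
104..132  version  (28B, 4-aligned)
132..133  window  (1B, 1-aligned)
133..136  -- tail padding (3B)
sizeof = 136, alignof = 8
144 − 136 = 8

8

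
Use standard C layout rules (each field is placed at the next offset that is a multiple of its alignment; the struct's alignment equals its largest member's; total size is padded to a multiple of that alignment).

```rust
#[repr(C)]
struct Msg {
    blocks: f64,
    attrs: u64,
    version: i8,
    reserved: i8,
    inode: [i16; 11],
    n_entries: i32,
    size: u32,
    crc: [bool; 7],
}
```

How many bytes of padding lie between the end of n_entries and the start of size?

blocks at 0 (size 8, align 8) → ends 8
attrs at 8 (size 8, align 8) → ends 16
version at 16 (size 1, align 1) → ends 17
reserved at 17 (size 1, align 1) → ends 18
inode at 18 (size 22, align 2) → ends 40
n_entries at 40 (size 4, align 4) → ends 44
size at 44 (size 4, align 4) → ends 48

0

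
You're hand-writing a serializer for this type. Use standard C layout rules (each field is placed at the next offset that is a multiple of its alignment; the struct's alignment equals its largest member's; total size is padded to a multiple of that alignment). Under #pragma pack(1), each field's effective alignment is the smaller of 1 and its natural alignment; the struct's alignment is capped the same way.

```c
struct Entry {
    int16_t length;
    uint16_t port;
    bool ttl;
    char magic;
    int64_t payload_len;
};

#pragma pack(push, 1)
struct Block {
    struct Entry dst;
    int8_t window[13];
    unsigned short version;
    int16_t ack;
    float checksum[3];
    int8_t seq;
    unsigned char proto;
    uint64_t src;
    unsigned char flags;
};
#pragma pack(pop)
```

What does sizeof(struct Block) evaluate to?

Entry: 0..2  length  (2B, 2-aligned); 2..4  port  (2B, 2-aligned); 4..5  ttl  (1B, 1-aligned); 5..6  magic  (1B, 1-aligned); 6..8  -- padding (2B); 8..16  payload_len  (8B, 8-aligned); sizeof = 16, alignof = 8
0..16  dst  (16B, 1-aligned)
16..29  window  (13B, 1-aligned)
29..31  version  (2B, 1-aligned)
31..33  ack  (2B, 1-aligned)
33..45  checksum  (12B, 1-aligned)
45..46  seq  (1B, 1-aligned)
46..47  proto  (1B, 1-aligned)
47..55  src  (8B, 1-aligned)
55..56  flags  (1B, 1-aligned)
sizeof = 56, alignof = 1

56 bytes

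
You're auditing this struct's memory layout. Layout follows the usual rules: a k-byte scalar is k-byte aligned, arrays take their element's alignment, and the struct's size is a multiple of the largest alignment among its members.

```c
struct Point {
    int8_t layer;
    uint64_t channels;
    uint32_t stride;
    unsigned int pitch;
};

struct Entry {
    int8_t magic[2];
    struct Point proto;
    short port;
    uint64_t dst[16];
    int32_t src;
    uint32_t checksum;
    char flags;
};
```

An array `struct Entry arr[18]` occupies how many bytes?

3312

Point: @0: layer [1B, align 1] → 1; +7 pad (align 8); @8: channels [8B, align 8] → 16; @16: stride [4B, align 4] → 20; @20: pitch [4B, align 4] → 24; size 24, align 8
@0: magic [2B, align 1] → 2
+6 pad (align 8)
@8: proto [24B, align 8] → 32
@32: port [2B, align 2] → 34
+6 pad (align 8)
@40: dst [128B, align 8] → 168
@168: src [4B, align 4] → 172
@172: checksum [4B, align 4] → 176
@176: flags [1B, align 1] → 177
+7 tail pad (align 8)
size 184, align 8
array of 18: 18 × 184 = 3312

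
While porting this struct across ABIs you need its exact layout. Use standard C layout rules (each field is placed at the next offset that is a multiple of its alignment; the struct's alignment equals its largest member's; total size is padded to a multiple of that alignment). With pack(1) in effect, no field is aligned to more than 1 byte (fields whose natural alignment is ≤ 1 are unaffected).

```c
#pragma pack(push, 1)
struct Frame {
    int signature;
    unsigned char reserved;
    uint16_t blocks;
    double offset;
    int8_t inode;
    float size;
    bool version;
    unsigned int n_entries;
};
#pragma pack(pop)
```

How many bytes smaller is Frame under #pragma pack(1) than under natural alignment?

natural layout:
  0..4  signature  (4B, 4-aligned)
  4..5  reserved  (1B, 1-aligned)
  5..6  -- padding (1B)
  6..8  blocks  (2B, 2-aligned)
  8..16  offset  (8B, 8-aligned)
  16..17  inode  (1B, 1-aligned)
  17..20  -- padding (3B)
  20..24  size  (4B, 4-aligned)
  24..25  version  (1B, 1-aligned)
  25..28  -- padding (3B)
  28..32  n_entries  (4B, 4-aligned)
  sizeof = 32, alignof = 8
packed(1) layout:
  0..4  signature  (4B, 1-aligned)
  4..5  reserved  (1B, 1-aligned)
  5..7  blocks  (2B, 1-aligned)
  7..15  offset  (8B, 1-aligned)
  15..16  inode  (1B, 1-aligned)
  16..20  size  (4B, 1-aligned)
  20..21  version  (1B, 1-aligned)
  21..25  n_entries  (4B, 1-aligned)
  sizeof = 25, alignof = 1
32 − 25 = 7

7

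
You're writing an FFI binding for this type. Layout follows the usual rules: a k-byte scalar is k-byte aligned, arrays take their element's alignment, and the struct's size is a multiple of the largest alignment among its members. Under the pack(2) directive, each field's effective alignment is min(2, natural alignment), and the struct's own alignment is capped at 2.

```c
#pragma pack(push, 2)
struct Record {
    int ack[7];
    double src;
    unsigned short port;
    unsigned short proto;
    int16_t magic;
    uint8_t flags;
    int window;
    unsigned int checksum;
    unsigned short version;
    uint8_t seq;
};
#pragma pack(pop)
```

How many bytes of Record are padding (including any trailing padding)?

2

0..28  ack  (28B, 2-aligned)
28..36  src  (8B, 2-aligned)
36..38  port  (2B, 2-aligned)
38..40  proto  (2B, 2-aligned)
40..42  magic  (2B, 2-aligned)
42..43  flags  (1B, 1-aligned)
43..44  -- padding (1B)
44..48  window  (4B, 2-aligned)
48..52  checksum  (4B, 2-aligned)
52..54  version  (2B, 2-aligned)
54..55  seq  (1B, 1-aligned)
55..56  -- tail padding (1B)
sizeof = 56, alignof = 2
data bytes 54, size 56 → padding 2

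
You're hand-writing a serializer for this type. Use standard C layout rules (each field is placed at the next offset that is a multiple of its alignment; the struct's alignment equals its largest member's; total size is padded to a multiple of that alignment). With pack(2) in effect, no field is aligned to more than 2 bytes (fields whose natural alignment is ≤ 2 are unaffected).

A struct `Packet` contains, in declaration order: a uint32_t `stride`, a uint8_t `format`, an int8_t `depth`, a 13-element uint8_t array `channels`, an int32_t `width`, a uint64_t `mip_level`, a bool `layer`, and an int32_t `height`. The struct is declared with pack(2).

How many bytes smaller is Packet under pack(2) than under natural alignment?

2

natural layout:
  stride at 0 (size 4, align 4) → ends 4
  format at 4 (size 1, align 1) → ends 5
  depth at 5 (size 1, align 1) → ends 6
  channels at 6 (size 13, align 1) → ends 19
  pad 1 to align 4 for width
  width at 20 (size 4, align 4) → ends 24
  mip_level at 24 (size 8, align 8) → ends 32
  layer at 32 (size 1, align 1) → ends 33
  pad 3 to align 4 for height
  height at 36 (size 4, align 4) → ends 40
  total 40 bytes, alignment 8
packed(2) layout:
  stride at 0 (size 4, align 2) → ends 4
  format at 4 (size 1, align 1) → ends 5
  depth at 5 (size 1, align 1) → ends 6
  channels at 6 (size 13, align 1) → ends 19
  pad 1 to align 2 for width
  width at 20 (size 4, align 2) → ends 24
  mip_level at 24 (size 8, align 2) → ends 32
  layer at 32 (size 1, align 1) → ends 33
  pad 1 to align 2 for height
  height at 34 (size 4, align 2) → ends 38
  total 38 bytes, alignment 2
40 − 38 = 2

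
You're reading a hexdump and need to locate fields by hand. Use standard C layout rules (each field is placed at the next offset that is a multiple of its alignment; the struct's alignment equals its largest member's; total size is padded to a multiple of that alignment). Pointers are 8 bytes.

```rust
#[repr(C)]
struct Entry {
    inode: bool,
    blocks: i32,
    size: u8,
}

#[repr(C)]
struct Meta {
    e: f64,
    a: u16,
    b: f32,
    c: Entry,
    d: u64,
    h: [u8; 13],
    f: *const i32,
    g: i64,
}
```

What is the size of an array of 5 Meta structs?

360

Entry: inode at 0 (size 1, align 1) → ends 1; pad 3 to align 4 for blocks; blocks at 4 (size 4, align 4) → ends 8; size at 8 (size 1, align 1) → ends 9; tail pad 3 to reach multiple of 4; total 12 bytes, alignment 4
e at 0 (size 8, align 8) → ends 8
a at 8 (size 2, align 2) → ends 10
pad 2 to align 4 for b
b at 12 (size 4, align 4) → ends 16
c at 16 (size 12, align 4) → ends 28
pad 4 to align 8 for d
d at 32 (size 8, align 8) → ends 40
h at 40 (size 13, align 1) → ends 53
pad 3 to align 8 for f
f at 56 (size 8, align 8) → ends 64
g at 64 (size 8, align 8) → ends 72
total 72 bytes, alignment 8
array of 5: 5 × 72 = 360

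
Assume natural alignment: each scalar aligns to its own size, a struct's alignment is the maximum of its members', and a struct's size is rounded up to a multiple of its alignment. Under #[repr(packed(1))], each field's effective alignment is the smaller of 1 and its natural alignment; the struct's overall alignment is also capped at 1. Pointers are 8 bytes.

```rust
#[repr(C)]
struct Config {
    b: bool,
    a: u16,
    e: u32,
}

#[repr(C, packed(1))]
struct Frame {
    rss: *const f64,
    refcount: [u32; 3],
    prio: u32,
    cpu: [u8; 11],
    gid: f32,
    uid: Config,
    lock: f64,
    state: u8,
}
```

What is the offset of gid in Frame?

35

Config: b at 0 (size 1, align 1) → ends 1; pad 1 to align 2 for a; a at 2 (size 2, align 2) → ends 4; e at 4 (size 4, align 4) → ends 8; total 8 bytes, alignment 4
rss at 0 (size 8, align 1) → ends 8
refcount at 8 (size 12, align 1) → ends 20
prio at 20 (size 4, align 1) → ends 24
cpu at 24 (size 11, align 1) → ends 35
gid at 35 (size 4, align 1) → ends 39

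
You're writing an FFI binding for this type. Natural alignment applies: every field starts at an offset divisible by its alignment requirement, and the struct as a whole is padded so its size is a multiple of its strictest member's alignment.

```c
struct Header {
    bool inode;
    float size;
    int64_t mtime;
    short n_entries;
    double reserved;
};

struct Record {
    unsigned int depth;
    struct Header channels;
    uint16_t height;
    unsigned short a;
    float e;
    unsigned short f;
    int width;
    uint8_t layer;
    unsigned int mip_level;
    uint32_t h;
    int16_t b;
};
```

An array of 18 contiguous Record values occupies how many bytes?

Header: @0: inode [1B, align 1] → 1; +3 pad (align 4); @4: size [4B, align 4] → 8; @8: mtime [8B, align 8] → 16; @16: n_entries [2B, align 2] → 18; +6 pad (align 8); @24: reserved [8B, align 8] → 32; size 32, align 8
@0: depth [4B, align 4] → 4
+4 pad (align 8)
@8: channels [32B, align 8] → 40
@40: height [2B, align 2] → 42
@42: a [2B, align 2] → 44
@44: e [4B, align 4] → 48
@48: f [2B, align 2] → 50
+2 pad (align 4)
@52: width [4B, align 4] → 56
@56: layer [1B, align 1] → 57
+3 pad (align 4)
@60: mip_level [4B, align 4] → 64
@64: h [4B, align 4] → 68
@68: b [2B, align 2] → 70
+2 tail pad (align 8)
size 72, align 8
array of 18: 18 × 72 = 1296

1296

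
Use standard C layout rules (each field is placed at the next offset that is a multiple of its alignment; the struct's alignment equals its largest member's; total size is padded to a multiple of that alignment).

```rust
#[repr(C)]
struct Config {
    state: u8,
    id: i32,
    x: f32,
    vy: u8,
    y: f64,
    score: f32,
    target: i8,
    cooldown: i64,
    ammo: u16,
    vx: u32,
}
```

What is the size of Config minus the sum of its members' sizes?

11

@0: state [1B, align 1] → 1
+3 pad (align 4)
@4: id [4B, align 4] → 8
@8: x [4B, align 4] → 12
@12: vy [1B, align 1] → 13
+3 pad (align 8)
@16: y [8B, align 8] → 24
@24: score [4B, align 4] → 28
@28: target [1B, align 1] → 29
+3 pad (align 8)
@32: cooldown [8B, align 8] → 40
@40: ammo [2B, align 2] → 42
+2 pad (align 4)
@44: vx [4B, align 4] → 48
size 48, align 8
data bytes 37, size 48 → padding 11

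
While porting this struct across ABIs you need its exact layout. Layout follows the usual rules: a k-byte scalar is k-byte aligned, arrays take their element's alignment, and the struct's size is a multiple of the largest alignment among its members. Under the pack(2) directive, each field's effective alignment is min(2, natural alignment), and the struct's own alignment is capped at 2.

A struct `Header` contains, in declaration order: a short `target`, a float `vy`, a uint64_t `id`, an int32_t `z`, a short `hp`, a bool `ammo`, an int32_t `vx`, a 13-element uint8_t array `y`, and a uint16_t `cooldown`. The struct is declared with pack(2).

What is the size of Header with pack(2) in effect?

42

@0: target [2B, align 2] → 2
@2: vy [4B, align 2] → 6
@6: id [8B, align 2] → 14
@14: z [4B, align 2] → 18
@18: hp [2B, align 2] → 20
@20: ammo [1B, align 1] → 21
+1 pad (align 2)
@22: vx [4B, align 2] → 26
@26: y [13B, align 1] → 39
+1 pad (align 2)
@40: cooldown [2B, align 2] → 42
size 42, align 2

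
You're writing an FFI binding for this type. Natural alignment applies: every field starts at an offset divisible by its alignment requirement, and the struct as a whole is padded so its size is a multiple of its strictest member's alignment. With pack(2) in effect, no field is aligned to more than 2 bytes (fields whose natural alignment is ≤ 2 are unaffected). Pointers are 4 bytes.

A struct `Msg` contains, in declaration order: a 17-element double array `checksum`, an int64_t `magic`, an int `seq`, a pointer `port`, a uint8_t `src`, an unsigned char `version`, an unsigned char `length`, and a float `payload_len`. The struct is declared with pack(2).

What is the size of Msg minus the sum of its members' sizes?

@0: checksum [136B, align 2] → 136
@136: magic [8B, align 2] → 144
@144: seq [4B, align 2] → 148
@148: port [4B, align 2] → 152
@152: src [1B, align 1] → 153
@153: version [1B, align 1] → 154
@154: length [1B, align 1] → 155
+1 pad (align 2)
@156: payload_len [4B, align 2] → 160
size 160, align 2
data bytes 159, size 160 → padding 1

1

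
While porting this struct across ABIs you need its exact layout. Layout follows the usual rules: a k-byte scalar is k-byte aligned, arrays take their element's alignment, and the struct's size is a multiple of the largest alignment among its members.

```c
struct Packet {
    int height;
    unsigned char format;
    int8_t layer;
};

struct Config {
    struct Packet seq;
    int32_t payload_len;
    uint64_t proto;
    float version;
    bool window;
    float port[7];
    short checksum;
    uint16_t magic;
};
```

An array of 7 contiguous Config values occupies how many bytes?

448

Packet: height at 0 (size 4, align 4) → ends 4; format at 4 (size 1, align 1) → ends 5; layer at 5 (size 1, align 1) → ends 6; tail pad 2 to reach multiple of 4; total 8 bytes, alignment 4
seq at 0 (size 8, align 4) → ends 8
payload_len at 8 (size 4, align 4) → ends 12
pad 4 to align 8 for proto
proto at 16 (size 8, align 8) → ends 24
version at 24 (size 4, align 4) → ends 28
window at 28 (size 1, align 1) → ends 29
pad 3 to align 4 for port
port at 32 (size 28, align 4) → ends 60
checksum at 60 (size 2, align 2) → ends 62
magic at 62 (size 2, align 2) → ends 64
total 64 bytes, alignment 8
array of 7: 7 × 64 = 448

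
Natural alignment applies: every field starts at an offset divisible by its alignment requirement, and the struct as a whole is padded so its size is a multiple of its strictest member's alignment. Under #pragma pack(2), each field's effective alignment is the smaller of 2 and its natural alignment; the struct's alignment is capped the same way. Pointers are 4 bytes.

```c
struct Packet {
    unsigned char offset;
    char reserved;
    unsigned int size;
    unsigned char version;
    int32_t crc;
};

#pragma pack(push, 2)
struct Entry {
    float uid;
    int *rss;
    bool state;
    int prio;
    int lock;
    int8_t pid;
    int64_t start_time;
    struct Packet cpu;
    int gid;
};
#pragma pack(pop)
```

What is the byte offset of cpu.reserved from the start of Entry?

29

Packet: 0..1  offset  (1B, 1-aligned); 1..2  reserved  (1B, 1-aligned); 2..4  -- padding (2B); 4..8  size  (4B, 4-aligned); 8..9  version  (1B, 1-aligned); 9..12  -- padding (3B); 12..16  crc  (4B, 4-aligned); sizeof = 16, alignof = 4
0..4  uid  (4B, 2-aligned)
4..8  rss  (4B, 2-aligned)
8..9  state  (1B, 1-aligned)
9..10  -- padding (1B)
10..14  prio  (4B, 2-aligned)
14..18  lock  (4B, 2-aligned)
18..19  pid  (1B, 1-aligned)
19..20  -- padding (1B)
20..28  start_time  (8B, 2-aligned)
28..44  cpu  (16B, 2-aligned)
within Packet: reserved at 1
28 + 1 = 29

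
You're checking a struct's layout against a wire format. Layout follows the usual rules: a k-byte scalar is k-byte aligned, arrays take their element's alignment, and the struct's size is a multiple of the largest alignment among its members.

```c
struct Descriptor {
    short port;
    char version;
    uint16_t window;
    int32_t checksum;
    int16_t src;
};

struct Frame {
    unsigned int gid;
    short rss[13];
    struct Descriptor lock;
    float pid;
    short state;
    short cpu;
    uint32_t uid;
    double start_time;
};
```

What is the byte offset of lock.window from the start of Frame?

Descriptor: @0: port [2B, align 2] → 2; @2: version [1B, align 1] → 3; +1 pad (align 2); @4: window [2B, align 2] → 6; +2 pad (align 4); @8: checksum [4B, align 4] → 12; @12: src [2B, align 2] → 14; +2 tail pad (align 4); size 16, align 4
@0: gid [4B, align 4] → 4
@4: rss [26B, align 2] → 30
+2 pad (align 4)
@32: lock [16B, align 4] → 48
within Descriptor: window at 4
32 + 4 = 36

36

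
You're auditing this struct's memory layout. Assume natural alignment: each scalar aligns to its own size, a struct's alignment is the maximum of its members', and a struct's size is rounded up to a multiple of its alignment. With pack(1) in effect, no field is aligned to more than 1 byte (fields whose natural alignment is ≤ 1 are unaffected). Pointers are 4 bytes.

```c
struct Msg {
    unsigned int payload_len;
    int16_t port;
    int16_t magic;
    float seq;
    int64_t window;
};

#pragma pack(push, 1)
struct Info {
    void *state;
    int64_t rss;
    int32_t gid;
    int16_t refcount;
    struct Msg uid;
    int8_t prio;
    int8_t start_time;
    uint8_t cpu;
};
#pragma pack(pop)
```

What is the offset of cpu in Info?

Msg: @0: payload_len [4B, align 4] → 4; @4: port [2B, align 2] → 6; @6: magic [2B, align 2] → 8; @8: seq [4B, align 4] → 12; +4 pad (align 8); @16: window [8B, align 8] → 24; size 24, align 8
@0: state [4B, align 1] → 4
@4: rss [8B, align 1] → 12
@12: gid [4B, align 1] → 16
@16: refcount [2B, align 1] → 18
@18: uid [24B, align 1] → 42
@42: prio [1B, align 1] → 43
@43: start_time [1B, align 1] → 44
@44: cpu [1B, align 1] → 45

44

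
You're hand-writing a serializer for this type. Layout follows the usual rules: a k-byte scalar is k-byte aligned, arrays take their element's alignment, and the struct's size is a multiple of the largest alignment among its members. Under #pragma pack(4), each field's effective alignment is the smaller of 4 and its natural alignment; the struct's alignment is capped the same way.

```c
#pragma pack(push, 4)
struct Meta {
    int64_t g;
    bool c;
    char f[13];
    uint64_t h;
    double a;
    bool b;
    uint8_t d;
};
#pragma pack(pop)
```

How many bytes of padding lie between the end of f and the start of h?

2

@0: g [8B, align 4] → 8
@8: c [1B, align 1] → 9
@9: f [13B, align 1] → 22
+2 pad (align 4)
@24: h [8B, align 4] → 32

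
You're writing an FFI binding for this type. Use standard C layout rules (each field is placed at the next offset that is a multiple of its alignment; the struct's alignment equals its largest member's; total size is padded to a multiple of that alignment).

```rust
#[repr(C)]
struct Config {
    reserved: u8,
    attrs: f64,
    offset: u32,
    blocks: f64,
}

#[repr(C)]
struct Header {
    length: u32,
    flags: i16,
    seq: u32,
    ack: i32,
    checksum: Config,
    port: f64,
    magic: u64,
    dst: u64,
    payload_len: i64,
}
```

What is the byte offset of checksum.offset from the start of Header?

Config: @0: reserved [1B, align 1] → 1; +7 pad (align 8); @8: attrs [8B, align 8] → 16; @16: offset [4B, align 4] → 20; +4 pad (align 8); @24: blocks [8B, align 8] → 32; size 32, align 8
@0: length [4B, align 4] → 4
@4: flags [2B, align 2] → 6
+2 pad (align 4)
@8: seq [4B, align 4] → 12
@12: ack [4B, align 4] → 16
@16: checksum [32B, align 8] → 48
within Config: offset at 16
16 + 16 = 32

32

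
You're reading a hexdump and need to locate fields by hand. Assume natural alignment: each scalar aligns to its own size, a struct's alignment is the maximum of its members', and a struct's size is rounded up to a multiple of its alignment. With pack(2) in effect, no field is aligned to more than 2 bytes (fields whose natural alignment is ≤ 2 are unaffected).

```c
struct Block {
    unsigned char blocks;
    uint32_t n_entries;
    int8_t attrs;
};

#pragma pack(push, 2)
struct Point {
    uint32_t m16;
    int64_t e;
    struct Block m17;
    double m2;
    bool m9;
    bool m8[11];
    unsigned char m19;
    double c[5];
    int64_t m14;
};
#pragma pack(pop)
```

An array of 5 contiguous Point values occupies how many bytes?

470

Block: @0: blocks [1B, align 1] → 1; +3 pad (align 4); @4: n_entries [4B, align 4] → 8; @8: attrs [1B, align 1] → 9; +3 tail pad (align 4); size 12, align 4
@0: m16 [4B, align 2] → 4
@4: e [8B, align 2] → 12
@12: m17 [12B, align 2] → 24
@24: m2 [8B, align 2] → 32
@32: m9 [1B, align 1] → 33
@33: m8 [11B, align 1] → 44
@44: m19 [1B, align 1] → 45
+1 pad (align 2)
@46: c [40B, align 2] → 86
@86: m14 [8B, align 2] → 94
size 94, align 2
array of 5: 5 × 94 = 470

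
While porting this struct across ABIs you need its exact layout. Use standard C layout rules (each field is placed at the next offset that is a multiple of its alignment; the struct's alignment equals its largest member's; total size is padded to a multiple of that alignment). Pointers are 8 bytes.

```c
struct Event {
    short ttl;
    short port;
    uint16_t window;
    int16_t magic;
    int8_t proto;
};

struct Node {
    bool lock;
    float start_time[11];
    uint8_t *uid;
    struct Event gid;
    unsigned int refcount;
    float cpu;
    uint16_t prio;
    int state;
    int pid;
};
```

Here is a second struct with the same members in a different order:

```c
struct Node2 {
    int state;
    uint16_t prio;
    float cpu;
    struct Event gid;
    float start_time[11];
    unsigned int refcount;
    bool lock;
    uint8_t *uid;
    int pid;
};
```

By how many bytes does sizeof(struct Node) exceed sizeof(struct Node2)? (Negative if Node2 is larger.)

-8

Event: @0: ttl [2B, align 2] → 2; @2: port [2B, align 2] → 4; @4: window [2B, align 2] → 6; @6: magic [2B, align 2] → 8; @8: proto [1B, align 1] → 9; +1 tail pad (align 2); size 10, align 2
@0: lock [1B, align 1] → 1
+3 pad (align 4)
@4: start_time [44B, align 4] → 48
@48: uid [8B, align 8] → 56
@56: gid [10B, align 2] → 66
+2 pad (align 4)
@68: refcount [4B, align 4] → 72
@72: cpu [4B, align 4] → 76
@76: prio [2B, align 2] → 78
+2 pad (align 4)
@80: state [4B, align 4] → 84
@84: pid [4B, align 4] → 88
size 88, align 8
— Node2 —
@0: state [4B, align 4] → 4
@4: prio [2B, align 2] → 6
+2 pad (align 4)
@8: cpu [4B, align 4] → 12
@12: gid [10B, align 2] → 22
+2 pad (align 4)
@24: start_time [44B, align 4] → 68
@68: refcount [4B, align 4] → 72
@72: lock [1B, align 1] → 73
+7 pad (align 8)
@80: uid [8B, align 8] → 88
@88: pid [4B, align 4] → 92
+4 tail pad (align 8)
size 96, align 8
88 − 96 = -8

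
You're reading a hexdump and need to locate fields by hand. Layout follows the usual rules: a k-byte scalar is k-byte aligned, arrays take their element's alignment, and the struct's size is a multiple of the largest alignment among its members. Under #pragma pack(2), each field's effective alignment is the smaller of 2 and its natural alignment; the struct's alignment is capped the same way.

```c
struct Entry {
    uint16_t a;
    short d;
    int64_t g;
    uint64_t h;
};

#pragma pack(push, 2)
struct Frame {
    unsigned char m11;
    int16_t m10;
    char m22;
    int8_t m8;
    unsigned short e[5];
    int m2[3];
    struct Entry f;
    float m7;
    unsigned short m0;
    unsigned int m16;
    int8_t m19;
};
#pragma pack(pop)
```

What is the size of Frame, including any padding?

64

Entry: a at 0 (size 2, align 2) → ends 2; d at 2 (size 2, align 2) → ends 4; pad 4 to align 8 for g; g at 8 (size 8, align 8) → ends 16; h at 16 (size 8, align 8) → ends 24; total 24 bytes, alignment 8
m11 at 0 (size 1, align 1) → ends 1
pad 1 to align 2 for m10
m10 at 2 (size 2, align 2) → ends 4
m22 at 4 (size 1, align 1) → ends 5
m8 at 5 (size 1, align 1) → ends 6
e at 6 (size 10, align 2) → ends 16
m2 at 16 (size 12, align 2) → ends 28
f at 28 (size 24, align 2) → ends 52
m7 at 52 (size 4, align 2) → ends 56
m0 at 56 (size 2, align 2) → ends 58
m16 at 58 (size 4, align 2) → ends 62
m19 at 62 (size 1, align 1) → ends 63
tail pad 1 to reach multiple of 2
total 64 bytes, alignment 2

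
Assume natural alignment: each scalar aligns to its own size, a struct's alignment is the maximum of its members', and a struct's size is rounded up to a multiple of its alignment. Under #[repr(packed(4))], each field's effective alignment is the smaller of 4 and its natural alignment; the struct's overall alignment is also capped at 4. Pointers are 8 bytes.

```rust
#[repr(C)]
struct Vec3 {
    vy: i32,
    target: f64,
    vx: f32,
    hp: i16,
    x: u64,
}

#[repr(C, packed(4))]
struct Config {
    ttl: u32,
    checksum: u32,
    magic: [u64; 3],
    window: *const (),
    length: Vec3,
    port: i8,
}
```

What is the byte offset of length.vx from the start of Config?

Vec3: vy at 0 (size 4, align 4) → ends 4; pad 4 to align 8 for target; target at 8 (size 8, align 8) → ends 16; vx at 16 (size 4, align 4) → ends 20; hp at 20 (size 2, align 2) → ends 22; pad 2 to align 8 for x; x at 24 (size 8, align 8) → ends 32; total 32 bytes, alignment 8
ttl at 0 (size 4, align 4) → ends 4
checksum at 4 (size 4, align 4) → ends 8
magic at 8 (size 24, align 4) → ends 32
window at 32 (size 8, align 4) → ends 40
length at 40 (size 32, align 4) → ends 72
within Vec3: vx at 16
40 + 16 = 56

56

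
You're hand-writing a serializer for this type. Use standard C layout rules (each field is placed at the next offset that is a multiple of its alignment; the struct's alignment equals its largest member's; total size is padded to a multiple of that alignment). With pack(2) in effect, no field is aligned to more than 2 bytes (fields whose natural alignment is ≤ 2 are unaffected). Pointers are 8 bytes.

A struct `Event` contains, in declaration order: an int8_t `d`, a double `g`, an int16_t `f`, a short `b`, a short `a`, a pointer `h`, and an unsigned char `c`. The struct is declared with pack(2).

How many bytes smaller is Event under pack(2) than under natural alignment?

natural layout:
  @0: d [1B, align 1] → 1
  +7 pad (align 8)
  @8: g [8B, align 8] → 16
  @16: f [2B, align 2] → 18
  @18: b [2B, align 2] → 20
  @20: a [2B, align 2] → 22
  +2 pad (align 8)
  @24: h [8B, align 8] → 32
  @32: c [1B, align 1] → 33
  +7 tail pad (align 8)
  size 40, align 8
packed(2) layout:
  @0: d [1B, align 1] → 1
  +1 pad (align 2)
  @2: g [8B, align 2] → 10
  @10: f [2B, align 2] → 12
  @12: b [2B, align 2] → 14
  @14: a [2B, align 2] → 16
  @16: h [8B, align 2] → 24
  @24: c [1B, align 1] → 25
  +1 tail pad (align 2)
  size 26, align 2
40 − 26 = 14

14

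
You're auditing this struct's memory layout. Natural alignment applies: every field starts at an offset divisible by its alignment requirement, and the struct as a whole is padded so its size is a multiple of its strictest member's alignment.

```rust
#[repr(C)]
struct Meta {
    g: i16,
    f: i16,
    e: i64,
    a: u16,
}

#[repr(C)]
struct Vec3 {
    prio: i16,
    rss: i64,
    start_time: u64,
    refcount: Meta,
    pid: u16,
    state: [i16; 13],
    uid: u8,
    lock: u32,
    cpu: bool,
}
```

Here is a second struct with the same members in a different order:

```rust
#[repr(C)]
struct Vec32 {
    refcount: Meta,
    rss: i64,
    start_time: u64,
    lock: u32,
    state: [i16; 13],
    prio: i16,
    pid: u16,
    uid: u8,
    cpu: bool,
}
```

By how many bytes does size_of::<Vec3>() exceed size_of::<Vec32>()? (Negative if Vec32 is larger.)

8

Meta: @0: g [2B, align 2] → 2; @2: f [2B, align 2] → 4; +4 pad (align 8); @8: e [8B, align 8] → 16; @16: a [2B, align 2] → 18; +6 tail pad (align 8); size 24, align 8
@0: prio [2B, align 2] → 2
+6 pad (align 8)
@8: rss [8B, align 8] → 16
@16: start_time [8B, align 8] → 24
@24: refcount [24B, align 8] → 48
@48: pid [2B, align 2] → 50
@50: state [26B, align 2] → 76
@76: uid [1B, align 1] → 77
+3 pad (align 4)
@80: lock [4B, align 4] → 84
@84: cpu [1B, align 1] → 85
+3 tail pad (align 8)
size 88, align 8
— Vec32 —
@0: refcount [24B, align 8] → 24
@24: rss [8B, align 8] → 32
@32: start_time [8B, align 8] → 40
@40: lock [4B, align 4] → 44
@44: state [26B, align 2] → 70
@70: prio [2B, align 2] → 72
@72: pid [2B, align 2] → 74
@74: uid [1B, align 1] → 75
@75: cpu [1B, align 1] → 76
+4 tail pad (align 8)
size 80, align 8
88 − 80 = 8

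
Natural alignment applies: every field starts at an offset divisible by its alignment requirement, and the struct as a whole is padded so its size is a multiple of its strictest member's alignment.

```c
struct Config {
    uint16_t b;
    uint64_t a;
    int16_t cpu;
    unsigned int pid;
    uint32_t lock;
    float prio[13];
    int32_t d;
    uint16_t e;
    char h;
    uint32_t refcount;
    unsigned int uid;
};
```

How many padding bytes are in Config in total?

0..2  b  (2B, 2-aligned)
2..8  -- padding (6B)
8..16  a  (8B, 8-aligned)
16..18  cpu  (2B, 2-aligned)
18..20  -- padding (2B)
20..24  pid  (4B, 4-aligned)
24..28  lock  (4B, 4-aligned)
28..80  prio  (52B, 4-aligned)
80..84  d  (4B, 4-aligned)
84..86  e  (2B, 2-aligned)
86..87  h  (1B, 1-aligned)
87..88  -- padding (1B)
88..92  refcount  (4B, 4-aligned)
92..96  uid  (4B, 4-aligned)
sizeof = 96, alignof = 8
data bytes 87, size 96 → padding 9

9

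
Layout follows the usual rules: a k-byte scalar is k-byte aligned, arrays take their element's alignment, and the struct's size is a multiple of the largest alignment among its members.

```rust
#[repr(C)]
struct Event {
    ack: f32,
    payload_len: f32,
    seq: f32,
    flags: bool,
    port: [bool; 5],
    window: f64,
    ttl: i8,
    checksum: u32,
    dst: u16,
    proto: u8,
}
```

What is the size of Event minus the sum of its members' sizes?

14

@0: ack [4B, align 4] → 4
@4: payload_len [4B, align 4] → 8
@8: seq [4B, align 4] → 12
@12: flags [1B, align 1] → 13
@13: port [5B, align 1] → 18
+6 pad (align 8)
@24: window [8B, align 8] → 32
@32: ttl [1B, align 1] → 33
+3 pad (align 4)
@36: checksum [4B, align 4] → 40
@40: dst [2B, align 2] → 42
@42: proto [1B, align 1] → 43
+5 tail pad (align 8)
size 48, align 8
data bytes 34, size 48 → padding 14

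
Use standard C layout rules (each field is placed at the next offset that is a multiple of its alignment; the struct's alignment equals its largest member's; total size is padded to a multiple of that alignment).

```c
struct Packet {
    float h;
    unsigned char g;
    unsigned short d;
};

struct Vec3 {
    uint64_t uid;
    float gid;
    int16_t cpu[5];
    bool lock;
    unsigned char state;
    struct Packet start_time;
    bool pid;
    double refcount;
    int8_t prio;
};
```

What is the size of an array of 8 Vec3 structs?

448

Packet: h at 0 (size 4, align 4) → ends 4; g at 4 (size 1, align 1) → ends 5; pad 1 to align 2 for d; d at 6 (size 2, align 2) → ends 8; total 8 bytes, alignment 4
uid at 0 (size 8, align 8) → ends 8
gid at 8 (size 4, align 4) → ends 12
cpu at 12 (size 10, align 2) → ends 22
lock at 22 (size 1, align 1) → ends 23
state at 23 (size 1, align 1) → ends 24
start_time at 24 (size 8, align 4) → ends 32
pid at 32 (size 1, align 1) → ends 33
pad 7 to align 8 for refcount
refcount at 40 (size 8, align 8) → ends 48
prio at 48 (size 1, align 1) → ends 49
tail pad 7 to reach multiple of 8
total 56 bytes, alignment 8
array of 8: 8 × 56 = 448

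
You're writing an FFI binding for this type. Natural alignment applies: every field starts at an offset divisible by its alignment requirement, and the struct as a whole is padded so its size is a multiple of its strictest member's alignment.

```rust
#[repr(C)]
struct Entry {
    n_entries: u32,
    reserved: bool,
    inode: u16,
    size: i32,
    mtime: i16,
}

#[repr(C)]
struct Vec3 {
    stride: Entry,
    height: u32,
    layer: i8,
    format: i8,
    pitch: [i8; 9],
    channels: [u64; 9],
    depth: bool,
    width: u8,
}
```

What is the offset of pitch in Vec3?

22

Entry: n_entries at 0 (size 4, align 4) → ends 4; reserved at 4 (size 1, align 1) → ends 5; pad 1 to align 2 for inode; inode at 6 (size 2, align 2) → ends 8; size at 8 (size 4, align 4) → ends 12; mtime at 12 (size 2, align 2) → ends 14; tail pad 2 to reach multiple of 4; total 16 bytes, alignment 4
stride at 0 (size 16, align 4) → ends 16
height at 16 (size 4, align 4) → ends 20
layer at 20 (size 1, align 1) → ends 21
format at 21 (size 1, align 1) → ends 22
pitch at 22 (size 9, align 1) → ends 31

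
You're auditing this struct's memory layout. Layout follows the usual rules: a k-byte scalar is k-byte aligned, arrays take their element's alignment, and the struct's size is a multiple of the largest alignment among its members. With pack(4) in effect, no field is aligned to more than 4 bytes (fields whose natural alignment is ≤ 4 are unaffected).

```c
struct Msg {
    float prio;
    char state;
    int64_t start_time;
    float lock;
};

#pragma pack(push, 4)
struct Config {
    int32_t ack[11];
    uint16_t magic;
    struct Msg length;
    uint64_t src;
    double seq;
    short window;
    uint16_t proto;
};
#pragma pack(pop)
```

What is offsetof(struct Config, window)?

Msg: 0..4  prio  (4B, 4-aligned); 4..5  state  (1B, 1-aligned); 5..8  -- padding (3B); 8..16  start_time  (8B, 8-aligned); 16..20  lock  (4B, 4-aligned); 20..24  -- tail padding (4B); sizeof = 24, alignof = 8
0..44  ack  (44B, 4-aligned)
44..46  magic  (2B, 2-aligned)
46..48  -- padding (2B)
48..72  length  (24B, 4-aligned)
72..80  src  (8B, 4-aligned)
80..88  seq  (8B, 4-aligned)
88..90  window  (2B, 2-aligned)

88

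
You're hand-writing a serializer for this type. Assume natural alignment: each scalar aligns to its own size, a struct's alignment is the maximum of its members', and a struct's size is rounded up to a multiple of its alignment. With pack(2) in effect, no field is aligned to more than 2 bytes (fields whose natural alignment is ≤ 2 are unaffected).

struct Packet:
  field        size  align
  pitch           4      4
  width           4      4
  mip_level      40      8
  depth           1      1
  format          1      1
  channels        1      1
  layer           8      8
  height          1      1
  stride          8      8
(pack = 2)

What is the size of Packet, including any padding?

@0: pitch [4B, align 2] → 4
@4: width [4B, align 2] → 8
@8: mip_level [40B, align 2] → 48
@48: depth [1B, align 1] → 49
@49: format [1B, align 1] → 50
@50: channels [1B, align 1] → 51
+1 pad (align 2)
@52: layer [8B, align 2] → 60
@60: height [1B, align 1] → 61
+1 pad (align 2)
@62: stride [8B, align 2] → 70
size 70, align 2

70 bytes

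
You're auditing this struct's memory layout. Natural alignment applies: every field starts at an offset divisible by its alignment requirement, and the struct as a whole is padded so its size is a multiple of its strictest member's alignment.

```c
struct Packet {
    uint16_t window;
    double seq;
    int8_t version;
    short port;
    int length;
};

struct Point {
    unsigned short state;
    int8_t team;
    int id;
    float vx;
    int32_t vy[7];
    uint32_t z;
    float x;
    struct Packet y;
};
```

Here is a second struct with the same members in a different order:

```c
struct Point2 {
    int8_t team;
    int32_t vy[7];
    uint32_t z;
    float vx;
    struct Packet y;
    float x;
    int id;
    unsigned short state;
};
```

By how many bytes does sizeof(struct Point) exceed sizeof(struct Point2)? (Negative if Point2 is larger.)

-8

Packet: @0: window [2B, align 2] → 2; +6 pad (align 8); @8: seq [8B, align 8] → 16; @16: version [1B, align 1] → 17; +1 pad (align 2); @18: port [2B, align 2] → 20; @20: length [4B, align 4] → 24; size 24, align 8
@0: state [2B, align 2] → 2
@2: team [1B, align 1] → 3
+1 pad (align 4)
@4: id [4B, align 4] → 8
@8: vx [4B, align 4] → 12
@12: vy [28B, align 4] → 40
@40: z [4B, align 4] → 44
@44: x [4B, align 4] → 48
@48: y [24B, align 8] → 72
size 72, align 8
— Point2 —
@0: team [1B, align 1] → 1
+3 pad (align 4)
@4: vy [28B, align 4] → 32
@32: z [4B, align 4] → 36
@36: vx [4B, align 4] → 40
@40: y [24B, align 8] → 64
@64: x [4B, align 4] → 68
@68: id [4B, align 4] → 72
@72: state [2B, align 2] → 74
+6 tail pad (align 8)
size 80, align 8
72 − 80 = -8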